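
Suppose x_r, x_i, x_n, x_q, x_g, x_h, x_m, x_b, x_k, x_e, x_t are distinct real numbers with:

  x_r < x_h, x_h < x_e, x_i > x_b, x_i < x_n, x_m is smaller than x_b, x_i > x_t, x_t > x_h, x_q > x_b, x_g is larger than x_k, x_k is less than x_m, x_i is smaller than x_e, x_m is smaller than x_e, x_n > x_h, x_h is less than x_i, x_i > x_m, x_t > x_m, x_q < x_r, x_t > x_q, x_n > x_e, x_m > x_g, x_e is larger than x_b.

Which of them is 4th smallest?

x_b

The consecutive relations fix a unique order: x_k < x_g < x_m < x_b < x_q < x_r < x_h < x_t < x_i < x_e < x_n.
Counting 4 from the smallest end gives x_b.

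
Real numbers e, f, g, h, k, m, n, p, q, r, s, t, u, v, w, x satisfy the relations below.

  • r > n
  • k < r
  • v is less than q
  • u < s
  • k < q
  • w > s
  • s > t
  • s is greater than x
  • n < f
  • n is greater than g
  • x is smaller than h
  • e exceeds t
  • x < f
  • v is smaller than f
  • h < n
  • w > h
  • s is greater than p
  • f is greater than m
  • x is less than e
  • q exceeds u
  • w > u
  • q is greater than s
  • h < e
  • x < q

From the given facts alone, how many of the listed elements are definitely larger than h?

The elements the relations force above h are e, n, w, f, r — no chain reaches any other.
That is 5.

5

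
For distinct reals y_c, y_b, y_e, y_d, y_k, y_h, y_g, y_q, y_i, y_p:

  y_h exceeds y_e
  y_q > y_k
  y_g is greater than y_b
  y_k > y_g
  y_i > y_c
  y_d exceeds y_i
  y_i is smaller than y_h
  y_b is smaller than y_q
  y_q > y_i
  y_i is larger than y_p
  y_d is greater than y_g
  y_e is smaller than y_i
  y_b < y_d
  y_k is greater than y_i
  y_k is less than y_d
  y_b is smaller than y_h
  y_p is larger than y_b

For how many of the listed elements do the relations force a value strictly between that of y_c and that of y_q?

Chaining upward from y_c reaches: y_i, y_k, y_d, y_h.
Chaining downward from y_q reaches: y_e, y_b, y_p, y_i, y_g, y_k.
Strictly between y_c and y_q are those in both lists: y_i, y_k — 2 elements.

2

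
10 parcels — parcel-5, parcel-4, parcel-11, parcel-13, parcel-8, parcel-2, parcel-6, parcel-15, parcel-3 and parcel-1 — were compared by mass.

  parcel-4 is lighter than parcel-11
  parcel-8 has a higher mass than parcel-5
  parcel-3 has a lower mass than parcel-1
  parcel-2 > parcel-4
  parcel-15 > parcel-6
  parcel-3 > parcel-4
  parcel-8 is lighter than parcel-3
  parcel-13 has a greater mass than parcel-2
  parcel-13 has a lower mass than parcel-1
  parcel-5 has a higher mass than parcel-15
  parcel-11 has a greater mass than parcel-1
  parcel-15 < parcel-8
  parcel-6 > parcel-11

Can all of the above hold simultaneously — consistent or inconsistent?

Chaining the given relations yields parcel-1 < parcel-11 < parcel-6 < parcel-15 < parcel-5 < parcel-8 < parcel-3, so parcel-1 < parcel-3. But one relation states parcel-3 < parcel-1. These cannot both hold.

inconsistent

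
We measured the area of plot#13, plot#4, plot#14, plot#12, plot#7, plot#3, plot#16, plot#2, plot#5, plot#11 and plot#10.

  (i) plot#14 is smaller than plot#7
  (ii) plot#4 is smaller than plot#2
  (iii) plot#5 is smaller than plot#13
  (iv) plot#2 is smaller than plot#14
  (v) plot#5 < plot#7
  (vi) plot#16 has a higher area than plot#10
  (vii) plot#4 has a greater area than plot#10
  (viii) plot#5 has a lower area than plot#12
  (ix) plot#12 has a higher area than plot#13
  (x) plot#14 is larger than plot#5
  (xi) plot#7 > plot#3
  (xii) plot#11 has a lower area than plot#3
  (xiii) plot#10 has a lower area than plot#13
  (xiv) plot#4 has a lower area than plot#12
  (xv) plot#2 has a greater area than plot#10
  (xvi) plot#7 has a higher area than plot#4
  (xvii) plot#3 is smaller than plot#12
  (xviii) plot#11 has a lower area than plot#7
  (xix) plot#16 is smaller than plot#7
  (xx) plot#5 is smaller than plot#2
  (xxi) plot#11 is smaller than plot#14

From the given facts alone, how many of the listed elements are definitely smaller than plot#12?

6

From plot#12 the given relations immediately reach plot#5, plot#13, plot#4, plot#3.
From those, plot#10, plot#11 — 6 in total.
No other element is forced below plot#12 by the given relations, so the count is 6.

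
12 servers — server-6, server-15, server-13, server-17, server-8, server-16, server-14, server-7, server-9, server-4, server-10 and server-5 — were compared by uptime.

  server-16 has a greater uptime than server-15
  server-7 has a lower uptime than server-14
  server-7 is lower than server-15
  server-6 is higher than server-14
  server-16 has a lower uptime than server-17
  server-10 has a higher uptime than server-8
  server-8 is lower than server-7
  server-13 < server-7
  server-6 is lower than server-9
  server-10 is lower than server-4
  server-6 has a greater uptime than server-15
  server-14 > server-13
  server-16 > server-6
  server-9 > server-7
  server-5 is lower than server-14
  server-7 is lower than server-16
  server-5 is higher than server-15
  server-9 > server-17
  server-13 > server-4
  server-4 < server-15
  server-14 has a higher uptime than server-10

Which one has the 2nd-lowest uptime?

Chaining the given pairs: server-8 < server-10 < server-4 < server-13 < server-7 < server-15 < server-5 < server-14 < server-6 < server-16 < server-17 < server-9.
The 2nd smallest is server-10.

server-10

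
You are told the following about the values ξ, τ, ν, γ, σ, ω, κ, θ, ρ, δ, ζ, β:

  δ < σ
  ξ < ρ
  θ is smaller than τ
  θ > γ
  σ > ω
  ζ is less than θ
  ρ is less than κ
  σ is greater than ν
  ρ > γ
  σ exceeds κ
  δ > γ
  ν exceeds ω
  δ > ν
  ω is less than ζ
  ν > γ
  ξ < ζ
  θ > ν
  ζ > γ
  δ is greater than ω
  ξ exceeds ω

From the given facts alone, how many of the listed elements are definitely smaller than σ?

From σ the given relations immediately reach ω, ν, δ, κ.
From those, γ, ρ — 6 in total.
From those, ξ — 7 in total.
No other element is forced below σ by the given relations, so the count is 7.

7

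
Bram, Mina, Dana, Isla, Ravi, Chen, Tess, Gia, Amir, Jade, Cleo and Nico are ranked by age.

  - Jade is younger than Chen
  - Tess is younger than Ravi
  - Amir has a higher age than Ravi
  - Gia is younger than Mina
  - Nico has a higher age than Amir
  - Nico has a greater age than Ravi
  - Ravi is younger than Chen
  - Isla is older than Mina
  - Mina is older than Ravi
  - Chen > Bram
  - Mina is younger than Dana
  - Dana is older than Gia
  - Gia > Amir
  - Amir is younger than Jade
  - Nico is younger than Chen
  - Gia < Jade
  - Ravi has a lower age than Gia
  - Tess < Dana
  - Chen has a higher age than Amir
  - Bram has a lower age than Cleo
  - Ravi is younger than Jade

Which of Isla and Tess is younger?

Following the relations from Tess: Tess < Ravi < Amir < Gia < Mina < Isla.
So Tess < Isla; Tess is the younger of the two.

Tess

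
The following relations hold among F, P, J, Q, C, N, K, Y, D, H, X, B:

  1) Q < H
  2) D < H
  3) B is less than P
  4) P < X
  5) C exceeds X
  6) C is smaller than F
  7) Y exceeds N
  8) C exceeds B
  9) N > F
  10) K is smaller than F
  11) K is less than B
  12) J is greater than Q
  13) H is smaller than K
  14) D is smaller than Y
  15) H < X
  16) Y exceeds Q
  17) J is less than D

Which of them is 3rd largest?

Piecing the relations together gives one ordering: Q < J < D < H < K < B < P < X < C < F < N < Y.
Counting 3 from the largest end gives F.

F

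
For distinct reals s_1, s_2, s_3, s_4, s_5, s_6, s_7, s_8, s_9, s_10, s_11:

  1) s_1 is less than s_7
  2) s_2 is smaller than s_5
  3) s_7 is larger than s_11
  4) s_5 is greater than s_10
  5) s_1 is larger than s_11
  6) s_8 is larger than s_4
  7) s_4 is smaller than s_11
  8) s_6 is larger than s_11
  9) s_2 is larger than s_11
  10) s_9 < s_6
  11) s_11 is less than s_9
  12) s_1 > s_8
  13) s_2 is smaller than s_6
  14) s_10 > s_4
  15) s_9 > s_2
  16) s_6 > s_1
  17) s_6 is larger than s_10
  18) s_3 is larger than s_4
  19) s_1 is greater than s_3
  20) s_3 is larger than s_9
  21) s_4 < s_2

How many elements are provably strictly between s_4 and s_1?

5

Chaining upward from s_4 reaches: s_11, s_2, s_8, s_9, s_3, s_7, s_10, s_6, s_5.
Chaining downward from s_1 reaches: s_11, s_2, s_8, s_9, s_3.
Strictly between s_4 and s_1 are those in both lists: s_11, s_2, s_8, s_9, s_3 — 5 elements.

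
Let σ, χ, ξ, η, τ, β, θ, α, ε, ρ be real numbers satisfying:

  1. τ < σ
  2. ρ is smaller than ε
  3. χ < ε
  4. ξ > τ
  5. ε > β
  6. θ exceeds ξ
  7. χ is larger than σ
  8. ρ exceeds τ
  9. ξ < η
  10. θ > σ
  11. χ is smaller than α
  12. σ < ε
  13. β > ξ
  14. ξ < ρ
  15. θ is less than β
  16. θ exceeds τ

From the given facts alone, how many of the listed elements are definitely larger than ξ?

5

Directly above ξ: θ, ρ, β, η.
One step further: ε (5 so far).
Nothing else is reachable above ξ; 5 in all.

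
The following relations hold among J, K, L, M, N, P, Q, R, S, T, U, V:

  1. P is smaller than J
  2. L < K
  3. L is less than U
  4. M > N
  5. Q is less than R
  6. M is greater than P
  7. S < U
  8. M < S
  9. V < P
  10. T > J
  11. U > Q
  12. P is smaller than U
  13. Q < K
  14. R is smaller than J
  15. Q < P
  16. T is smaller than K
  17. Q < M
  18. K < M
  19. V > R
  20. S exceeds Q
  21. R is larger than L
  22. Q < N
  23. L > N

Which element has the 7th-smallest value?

The consecutive relations fix a unique order: Q < N < L < R < V < P < J < T < K < M < S < U.
The 7th smallest is J.

J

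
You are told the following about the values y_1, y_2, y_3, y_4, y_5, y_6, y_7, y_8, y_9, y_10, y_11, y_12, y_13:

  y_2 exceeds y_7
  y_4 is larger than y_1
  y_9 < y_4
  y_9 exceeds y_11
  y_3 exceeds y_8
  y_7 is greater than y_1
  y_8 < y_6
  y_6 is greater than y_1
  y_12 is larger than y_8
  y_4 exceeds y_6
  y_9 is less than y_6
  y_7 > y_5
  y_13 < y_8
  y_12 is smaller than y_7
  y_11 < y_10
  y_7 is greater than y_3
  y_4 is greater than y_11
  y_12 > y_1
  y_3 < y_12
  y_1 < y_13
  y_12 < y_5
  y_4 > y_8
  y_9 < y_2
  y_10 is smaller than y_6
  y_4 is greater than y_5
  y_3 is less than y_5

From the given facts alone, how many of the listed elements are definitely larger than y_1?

9

The elements the relations force above y_1 are y_13, y_8, y_3, y_12, y_5, y_7, y_6, y_2, y_4 — no chain reaches any other.
That is 9.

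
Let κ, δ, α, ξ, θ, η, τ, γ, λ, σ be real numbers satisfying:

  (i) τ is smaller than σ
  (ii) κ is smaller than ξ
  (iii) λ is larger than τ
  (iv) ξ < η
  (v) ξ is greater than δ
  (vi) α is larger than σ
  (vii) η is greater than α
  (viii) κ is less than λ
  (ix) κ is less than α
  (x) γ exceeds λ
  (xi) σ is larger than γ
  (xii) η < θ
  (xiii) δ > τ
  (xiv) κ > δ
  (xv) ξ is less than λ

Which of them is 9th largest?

Piecing the relations together gives one ordering: τ < δ < κ < ξ < λ < γ < σ < α < η < θ.
The 9th largest is δ.

δ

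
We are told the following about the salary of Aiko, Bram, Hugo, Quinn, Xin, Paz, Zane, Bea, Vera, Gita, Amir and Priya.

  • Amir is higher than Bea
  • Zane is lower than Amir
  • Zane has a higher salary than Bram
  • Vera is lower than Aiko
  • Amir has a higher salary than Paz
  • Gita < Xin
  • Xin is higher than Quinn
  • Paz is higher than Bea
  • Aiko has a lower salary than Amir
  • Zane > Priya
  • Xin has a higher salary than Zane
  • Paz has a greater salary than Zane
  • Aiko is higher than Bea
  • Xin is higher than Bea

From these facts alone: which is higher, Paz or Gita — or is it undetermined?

Following every chain through Gita: above Gita we get Xin.
Paz is not reached, and no chain runs the other way from Paz to Gita.
So the given relations leave the order of Gita and Paz undetermined.

undetermined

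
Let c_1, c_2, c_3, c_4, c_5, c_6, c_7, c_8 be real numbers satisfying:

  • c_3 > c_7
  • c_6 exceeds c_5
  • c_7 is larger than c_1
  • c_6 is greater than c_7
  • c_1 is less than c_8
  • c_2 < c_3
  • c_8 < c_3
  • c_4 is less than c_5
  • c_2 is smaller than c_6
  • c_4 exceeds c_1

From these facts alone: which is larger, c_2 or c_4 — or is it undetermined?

undetermined

Following every chain through c_4: above c_4 we get c_5, c_6; below c_4 we get c_1.
c_2 is not reached, and no chain runs the other way from c_2 to c_4.
So the given relations leave the order of c_4 and c_2 undetermined.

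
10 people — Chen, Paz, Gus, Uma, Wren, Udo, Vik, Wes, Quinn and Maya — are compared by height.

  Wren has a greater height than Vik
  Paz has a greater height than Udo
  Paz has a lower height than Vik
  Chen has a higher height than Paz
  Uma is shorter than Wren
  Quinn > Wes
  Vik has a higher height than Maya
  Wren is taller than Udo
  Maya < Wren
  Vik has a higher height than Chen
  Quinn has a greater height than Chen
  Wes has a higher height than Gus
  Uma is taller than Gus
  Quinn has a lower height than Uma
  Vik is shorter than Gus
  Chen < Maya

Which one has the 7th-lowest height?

Wes

Chaining the given pairs: Udo < Paz < Chen < Maya < Vik < Gus < Wes < Quinn < Uma < Wren.
Counting 7 from the smallest end gives Wes.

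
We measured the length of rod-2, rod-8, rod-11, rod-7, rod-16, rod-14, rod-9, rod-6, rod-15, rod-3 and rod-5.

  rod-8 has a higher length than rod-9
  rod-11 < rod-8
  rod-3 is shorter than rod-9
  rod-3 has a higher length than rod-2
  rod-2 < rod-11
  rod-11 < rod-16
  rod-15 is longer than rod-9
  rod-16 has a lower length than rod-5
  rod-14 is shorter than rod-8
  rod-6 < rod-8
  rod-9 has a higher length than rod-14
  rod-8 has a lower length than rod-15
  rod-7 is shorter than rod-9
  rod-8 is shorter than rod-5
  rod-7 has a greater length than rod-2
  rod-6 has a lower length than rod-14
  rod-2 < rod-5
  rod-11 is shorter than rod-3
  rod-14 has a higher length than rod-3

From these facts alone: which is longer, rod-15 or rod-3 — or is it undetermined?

rod-3 < rod-14 and rod-14 < rod-9 give rod-3 < rod-9.
With rod-9 < rod-8: rod-3 < rod-14 < rod-9 < rod-8.
Then rod-8 < rod-15 extends the chain to rod-15.
So rod-15 is longer.

rod-15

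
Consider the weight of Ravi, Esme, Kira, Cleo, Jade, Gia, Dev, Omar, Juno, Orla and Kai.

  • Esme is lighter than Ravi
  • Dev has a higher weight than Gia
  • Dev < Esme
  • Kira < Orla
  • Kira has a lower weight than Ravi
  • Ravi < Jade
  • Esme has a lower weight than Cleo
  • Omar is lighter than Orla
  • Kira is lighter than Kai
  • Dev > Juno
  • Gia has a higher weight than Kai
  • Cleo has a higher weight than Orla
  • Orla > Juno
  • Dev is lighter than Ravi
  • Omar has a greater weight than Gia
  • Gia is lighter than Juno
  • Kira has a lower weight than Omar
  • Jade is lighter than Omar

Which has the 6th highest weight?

The consecutive relations fix a unique order: Kira < Kai < Gia < Juno < Dev < Esme < Ravi < Jade < Omar < Orla < Cleo.
The 6th largest is Esme.

Esme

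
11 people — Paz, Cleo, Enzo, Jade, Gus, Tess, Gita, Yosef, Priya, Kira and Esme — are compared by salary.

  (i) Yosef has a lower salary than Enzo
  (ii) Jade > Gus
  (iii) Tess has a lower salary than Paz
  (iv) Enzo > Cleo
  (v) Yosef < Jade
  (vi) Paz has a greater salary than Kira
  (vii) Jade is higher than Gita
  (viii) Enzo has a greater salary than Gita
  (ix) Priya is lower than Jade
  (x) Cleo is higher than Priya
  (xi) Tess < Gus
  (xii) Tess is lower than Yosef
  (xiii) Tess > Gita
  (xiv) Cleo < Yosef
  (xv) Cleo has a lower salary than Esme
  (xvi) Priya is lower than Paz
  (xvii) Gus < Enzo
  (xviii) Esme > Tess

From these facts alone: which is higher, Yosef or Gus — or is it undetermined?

Following every chain through Gus: above Gus we get Enzo, Jade; below Gus we get Gita, Tess.
Yosef is not reached, and no chain runs the other way from Yosef to Gus.
So the given relations leave the order of Gus and Yosef undetermined.

undetermined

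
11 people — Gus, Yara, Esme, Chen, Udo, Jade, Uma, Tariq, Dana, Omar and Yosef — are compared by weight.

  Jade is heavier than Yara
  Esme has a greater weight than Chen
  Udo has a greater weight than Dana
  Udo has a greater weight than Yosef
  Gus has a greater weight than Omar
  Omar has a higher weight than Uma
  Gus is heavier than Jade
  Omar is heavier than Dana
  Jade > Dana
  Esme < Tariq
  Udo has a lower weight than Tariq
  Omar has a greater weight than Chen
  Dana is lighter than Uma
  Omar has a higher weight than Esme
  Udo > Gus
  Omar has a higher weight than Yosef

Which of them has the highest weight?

Chaining downward from Tariq: directly below it, Esme, Udo; then Dana, Chen, Yosef, Gus; then Omar, Jade; then Uma, Yara.
That covers every other element, and nothing is given above Tariq, so Tariq is the highest weight.

Tariq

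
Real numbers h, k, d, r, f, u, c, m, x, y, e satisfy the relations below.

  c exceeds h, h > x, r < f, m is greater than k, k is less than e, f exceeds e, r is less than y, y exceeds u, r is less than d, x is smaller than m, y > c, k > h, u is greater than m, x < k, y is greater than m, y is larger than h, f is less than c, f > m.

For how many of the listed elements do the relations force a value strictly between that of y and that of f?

The relations place f below y. An element lies strictly between them when it is forced above f and also forced below y.
Above f: {c}. Below y: {x, h, k, m, r, e, u, c}.
Intersection: {c} — 1.

1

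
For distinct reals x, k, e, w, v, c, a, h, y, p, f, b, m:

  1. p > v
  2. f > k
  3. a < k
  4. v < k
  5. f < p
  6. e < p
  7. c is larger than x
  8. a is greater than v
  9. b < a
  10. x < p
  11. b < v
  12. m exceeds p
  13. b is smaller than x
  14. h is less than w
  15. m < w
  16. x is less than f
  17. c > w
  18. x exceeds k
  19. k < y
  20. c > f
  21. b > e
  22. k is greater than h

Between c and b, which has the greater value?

b < v and v < a give b < a.
Then a < k extends the chain to k.
With k < x: b < v < a < k < x.
With x < f: b < v < a < k < x < f.
With f < p: b < v < a < k < x < f < p.
Then p < m extends the chain to m.
Then m < w extends the chain to w.
Then w < c extends the chain to c.
So b < c; c is the larger of the two.

c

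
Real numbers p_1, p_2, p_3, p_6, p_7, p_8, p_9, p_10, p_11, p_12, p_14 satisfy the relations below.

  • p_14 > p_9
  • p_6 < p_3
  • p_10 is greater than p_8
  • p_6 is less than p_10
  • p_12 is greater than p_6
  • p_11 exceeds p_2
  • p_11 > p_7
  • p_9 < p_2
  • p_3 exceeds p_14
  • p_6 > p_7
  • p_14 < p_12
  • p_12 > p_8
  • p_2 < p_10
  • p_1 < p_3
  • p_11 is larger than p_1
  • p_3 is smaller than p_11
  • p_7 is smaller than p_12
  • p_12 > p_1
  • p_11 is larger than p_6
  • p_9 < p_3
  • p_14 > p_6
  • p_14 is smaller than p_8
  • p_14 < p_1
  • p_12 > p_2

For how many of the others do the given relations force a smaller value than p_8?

From p_8 the given relations immediately reach p_14.
From those, p_9, p_6 — 3 in total.
From those, p_7 — 4 in total.
No other element is forced below p_8 by the given relations, so the count is 4.

4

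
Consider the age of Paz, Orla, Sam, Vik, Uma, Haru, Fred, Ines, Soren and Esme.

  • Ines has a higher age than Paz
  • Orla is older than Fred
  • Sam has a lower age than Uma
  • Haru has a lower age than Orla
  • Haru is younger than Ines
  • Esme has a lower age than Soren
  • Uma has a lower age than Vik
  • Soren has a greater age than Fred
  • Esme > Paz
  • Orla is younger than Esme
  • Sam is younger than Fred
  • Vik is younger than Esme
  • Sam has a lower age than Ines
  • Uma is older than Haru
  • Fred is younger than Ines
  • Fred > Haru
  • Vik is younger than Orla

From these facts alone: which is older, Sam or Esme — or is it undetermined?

Esme

Sam < Uma and Uma < Vik give Sam < Vik.
With Vik < Orla: Sam < Uma < Vik < Orla.
Then Orla < Esme extends the chain to Esme.
So Esme is older.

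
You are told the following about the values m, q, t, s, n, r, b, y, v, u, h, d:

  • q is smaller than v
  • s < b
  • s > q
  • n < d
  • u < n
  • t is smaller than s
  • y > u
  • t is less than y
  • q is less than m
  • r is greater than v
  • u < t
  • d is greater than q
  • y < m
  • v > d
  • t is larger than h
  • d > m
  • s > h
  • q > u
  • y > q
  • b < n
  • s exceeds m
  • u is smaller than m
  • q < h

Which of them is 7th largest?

m

The consecutive relations fix a unique order: u < q < h < t < y < m < s < b < n < d < v < r.
The 7th largest is m.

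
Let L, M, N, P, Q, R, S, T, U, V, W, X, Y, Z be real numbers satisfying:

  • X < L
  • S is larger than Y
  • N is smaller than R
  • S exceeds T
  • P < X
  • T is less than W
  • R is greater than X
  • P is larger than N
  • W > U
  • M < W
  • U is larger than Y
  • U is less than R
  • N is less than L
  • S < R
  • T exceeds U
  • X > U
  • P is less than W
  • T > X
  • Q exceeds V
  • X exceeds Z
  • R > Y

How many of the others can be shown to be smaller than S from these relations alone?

7

Directly below S: Y, T.
One step further: U, X (4 so far).
One step further: Z, P (6 so far).
One step further: N (7 so far).
No other element is forced below S by the given relations, so the count is 7.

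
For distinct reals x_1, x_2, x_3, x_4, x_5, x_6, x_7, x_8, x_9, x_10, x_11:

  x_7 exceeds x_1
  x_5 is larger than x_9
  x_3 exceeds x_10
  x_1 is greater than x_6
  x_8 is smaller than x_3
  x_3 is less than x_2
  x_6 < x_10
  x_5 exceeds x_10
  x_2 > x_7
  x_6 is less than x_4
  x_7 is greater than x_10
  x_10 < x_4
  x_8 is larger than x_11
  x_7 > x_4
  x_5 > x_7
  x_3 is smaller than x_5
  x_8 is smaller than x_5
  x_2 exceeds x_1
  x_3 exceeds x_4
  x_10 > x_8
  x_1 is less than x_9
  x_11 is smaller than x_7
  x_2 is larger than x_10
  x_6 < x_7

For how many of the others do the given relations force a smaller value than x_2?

The elements the relations force below x_2 are x_6, x_11, x_8, x_10, x_4, x_1, x_3, x_7 — no chain reaches any other.
That is 8.

8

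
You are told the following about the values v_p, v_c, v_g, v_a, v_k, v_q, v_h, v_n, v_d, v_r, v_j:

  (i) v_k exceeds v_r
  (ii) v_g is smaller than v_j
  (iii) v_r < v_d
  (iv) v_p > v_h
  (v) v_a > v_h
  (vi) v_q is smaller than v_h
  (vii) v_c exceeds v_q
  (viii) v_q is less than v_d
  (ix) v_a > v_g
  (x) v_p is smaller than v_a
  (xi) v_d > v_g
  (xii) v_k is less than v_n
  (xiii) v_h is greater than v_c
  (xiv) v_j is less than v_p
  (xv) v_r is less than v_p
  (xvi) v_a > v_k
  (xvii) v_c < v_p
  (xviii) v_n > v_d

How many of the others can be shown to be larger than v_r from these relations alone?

5

From v_r the given relations immediately reach v_d, v_k, v_p.
From those, v_n, v_a — 5 in total.
No other element is forced above v_r by the given relations, so the count is 5.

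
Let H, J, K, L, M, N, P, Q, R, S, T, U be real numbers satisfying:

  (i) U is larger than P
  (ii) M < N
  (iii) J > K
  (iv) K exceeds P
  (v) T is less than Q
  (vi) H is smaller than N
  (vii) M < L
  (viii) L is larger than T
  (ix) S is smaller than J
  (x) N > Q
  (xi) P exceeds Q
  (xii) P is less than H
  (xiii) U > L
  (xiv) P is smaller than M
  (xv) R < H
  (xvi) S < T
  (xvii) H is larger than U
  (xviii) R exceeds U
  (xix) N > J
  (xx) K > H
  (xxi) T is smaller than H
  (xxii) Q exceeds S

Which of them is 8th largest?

Chaining the given pairs: S < T < Q < P < M < L < U < R < H < K < J < N.
The 8th largest is M.

M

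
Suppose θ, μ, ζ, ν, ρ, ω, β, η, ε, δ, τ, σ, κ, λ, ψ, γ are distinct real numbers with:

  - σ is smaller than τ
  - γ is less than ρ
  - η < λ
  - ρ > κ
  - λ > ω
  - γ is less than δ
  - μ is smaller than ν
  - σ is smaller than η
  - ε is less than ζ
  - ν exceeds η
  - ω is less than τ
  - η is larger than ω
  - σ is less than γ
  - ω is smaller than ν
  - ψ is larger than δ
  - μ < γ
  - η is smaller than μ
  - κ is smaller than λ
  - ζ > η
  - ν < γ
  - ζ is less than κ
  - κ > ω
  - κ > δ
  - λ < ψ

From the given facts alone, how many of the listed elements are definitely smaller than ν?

4

The elements the relations force below ν are σ, ω, η, μ — no chain reaches any other.
That is 4.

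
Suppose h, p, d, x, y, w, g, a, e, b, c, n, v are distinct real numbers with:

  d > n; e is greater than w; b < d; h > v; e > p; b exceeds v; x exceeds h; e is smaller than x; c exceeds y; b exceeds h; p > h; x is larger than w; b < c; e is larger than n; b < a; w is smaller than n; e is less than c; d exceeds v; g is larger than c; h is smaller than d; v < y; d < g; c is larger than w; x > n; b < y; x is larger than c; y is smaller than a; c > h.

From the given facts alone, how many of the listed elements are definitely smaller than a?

From a the given relations immediately reach b, y.
From those, v, h — 4 in total.
No other element is forced below a by the given relations, so the count is 4.

4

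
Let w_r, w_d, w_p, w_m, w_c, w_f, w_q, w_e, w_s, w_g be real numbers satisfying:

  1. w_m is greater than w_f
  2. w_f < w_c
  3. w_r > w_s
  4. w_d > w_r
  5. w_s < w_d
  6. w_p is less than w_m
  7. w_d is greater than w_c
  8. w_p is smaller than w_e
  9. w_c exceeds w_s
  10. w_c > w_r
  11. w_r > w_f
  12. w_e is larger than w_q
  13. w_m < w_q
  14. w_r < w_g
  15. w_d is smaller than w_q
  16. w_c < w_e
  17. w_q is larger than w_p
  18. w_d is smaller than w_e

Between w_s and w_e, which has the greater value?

w_e

w_s < w_r and w_r < w_c give w_s < w_c.
With w_c < w_d: w_s < w_r < w_c < w_d.
Then w_d < w_q extends the chain to w_q.
With w_q < w_e: w_s < w_r < w_c < w_d < w_q < w_e.
So w_s < w_e; w_e is the larger of the two.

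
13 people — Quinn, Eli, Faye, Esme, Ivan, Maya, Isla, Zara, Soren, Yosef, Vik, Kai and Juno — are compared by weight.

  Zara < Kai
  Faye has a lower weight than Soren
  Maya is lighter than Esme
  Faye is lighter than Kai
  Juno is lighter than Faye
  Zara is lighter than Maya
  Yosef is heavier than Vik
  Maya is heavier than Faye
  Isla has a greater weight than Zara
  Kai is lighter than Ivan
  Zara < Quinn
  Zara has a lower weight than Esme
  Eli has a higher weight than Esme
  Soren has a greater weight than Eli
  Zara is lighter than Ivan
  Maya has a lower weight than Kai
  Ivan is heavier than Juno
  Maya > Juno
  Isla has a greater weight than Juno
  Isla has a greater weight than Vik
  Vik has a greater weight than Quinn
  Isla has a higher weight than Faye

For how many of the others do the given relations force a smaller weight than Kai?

4

Directly below Kai: Zara, Faye, Maya.
One step further: Juno (4 so far).
No other element is forced below Kai by the given relations, so the count is 4.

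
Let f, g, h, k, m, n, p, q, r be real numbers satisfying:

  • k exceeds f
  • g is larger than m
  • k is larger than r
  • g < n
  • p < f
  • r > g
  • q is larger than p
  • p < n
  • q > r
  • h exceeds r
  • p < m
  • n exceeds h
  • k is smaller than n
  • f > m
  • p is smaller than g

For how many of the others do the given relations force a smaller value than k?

Directly below k: r, f.
One step further: p, m, g (5 so far).
No other element is forced below k by the given relations, so the count is 5.

5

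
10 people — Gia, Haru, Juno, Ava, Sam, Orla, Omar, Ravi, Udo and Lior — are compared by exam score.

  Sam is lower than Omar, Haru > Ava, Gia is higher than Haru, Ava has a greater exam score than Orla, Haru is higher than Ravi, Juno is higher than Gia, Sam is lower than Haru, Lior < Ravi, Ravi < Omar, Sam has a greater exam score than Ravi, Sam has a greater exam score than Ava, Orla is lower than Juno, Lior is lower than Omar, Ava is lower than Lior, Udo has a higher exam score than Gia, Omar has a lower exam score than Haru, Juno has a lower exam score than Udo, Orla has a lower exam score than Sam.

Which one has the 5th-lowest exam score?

Piecing the relations together gives one ordering: Orla < Ava < Lior < Ravi < Sam < Omar < Haru < Gia < Juno < Udo.
Counting 5 from the smallest end gives Sam.

Sam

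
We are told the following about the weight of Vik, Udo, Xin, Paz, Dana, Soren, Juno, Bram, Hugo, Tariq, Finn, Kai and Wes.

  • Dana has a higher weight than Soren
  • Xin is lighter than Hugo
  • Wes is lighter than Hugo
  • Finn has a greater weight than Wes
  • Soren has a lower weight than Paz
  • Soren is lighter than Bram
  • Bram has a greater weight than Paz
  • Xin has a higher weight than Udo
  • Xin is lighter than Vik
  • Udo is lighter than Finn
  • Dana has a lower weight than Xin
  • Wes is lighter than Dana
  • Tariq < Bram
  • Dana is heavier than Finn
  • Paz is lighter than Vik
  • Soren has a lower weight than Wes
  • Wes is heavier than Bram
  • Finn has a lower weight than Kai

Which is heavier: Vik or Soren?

Soren < Paz and Paz < Bram give Soren < Bram.
With Bram < Wes: Soren < Paz < Bram < Wes.
With Wes < Finn: Soren < Paz < Bram < Wes < Finn.
Then Finn < Dana extends the chain to Dana.
With Dana < Xin: Soren < Paz < Bram < Wes < Finn < Dana < Xin.
Then Xin < Vik extends the chain to Vik.
So Soren < Vik; Vik is the heavier of the two.

Vik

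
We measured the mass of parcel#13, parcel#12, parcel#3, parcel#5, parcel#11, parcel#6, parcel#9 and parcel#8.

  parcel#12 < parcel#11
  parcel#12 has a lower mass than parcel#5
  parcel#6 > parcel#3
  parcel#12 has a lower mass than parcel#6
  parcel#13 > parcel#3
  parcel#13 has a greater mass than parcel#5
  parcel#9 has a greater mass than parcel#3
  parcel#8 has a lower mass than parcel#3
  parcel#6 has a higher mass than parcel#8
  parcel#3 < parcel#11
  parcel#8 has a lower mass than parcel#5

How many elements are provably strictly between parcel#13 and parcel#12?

1

The relations place parcel#12 below parcel#13. An element lies strictly between them when it is forced above parcel#12 and also forced below parcel#13.
Above parcel#12: {parcel#6, parcel#5, parcel#11}. Below parcel#13: {parcel#8, parcel#3, parcel#5}.
Intersection: {parcel#5} — 1.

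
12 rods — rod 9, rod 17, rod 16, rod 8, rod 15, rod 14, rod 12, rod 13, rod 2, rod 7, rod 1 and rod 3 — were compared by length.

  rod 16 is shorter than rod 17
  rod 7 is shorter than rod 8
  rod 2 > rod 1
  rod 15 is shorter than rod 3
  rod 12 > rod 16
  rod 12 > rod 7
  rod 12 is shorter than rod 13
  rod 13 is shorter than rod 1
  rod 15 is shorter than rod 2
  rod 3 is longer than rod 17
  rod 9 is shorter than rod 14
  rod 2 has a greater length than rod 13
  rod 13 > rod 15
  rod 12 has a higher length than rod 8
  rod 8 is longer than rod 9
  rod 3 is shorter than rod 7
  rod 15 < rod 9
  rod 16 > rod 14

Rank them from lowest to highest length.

rod 15 < rod 9 < rod 14 < rod 16 < rod 17 < rod 3 < rod 7 < rod 8 < rod 12 < rod 13 < rod 1 < rod 2

Nothing is placed below rod 15, so it is least; from there rod 15 < rod 9; rod 9 < rod 14; rod 14 < rod 16; rod 16 < rod 17; rod 17 < rod 3; rod 3 < rod 7; rod 7 < rod 8; rod 8 < rod 12; rod 12 < rod 13; rod 13 < rod 1; rod 1 < rod 2, each given directly.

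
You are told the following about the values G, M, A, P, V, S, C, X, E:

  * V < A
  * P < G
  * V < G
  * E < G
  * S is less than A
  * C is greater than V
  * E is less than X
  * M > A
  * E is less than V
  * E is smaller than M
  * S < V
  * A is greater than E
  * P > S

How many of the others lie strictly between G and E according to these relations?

1

Chaining upward from E reaches: X, V, A, C, M.
Chaining downward from G reaches: S, V, P.
Strictly between E and G are those in both lists: V — 1 element.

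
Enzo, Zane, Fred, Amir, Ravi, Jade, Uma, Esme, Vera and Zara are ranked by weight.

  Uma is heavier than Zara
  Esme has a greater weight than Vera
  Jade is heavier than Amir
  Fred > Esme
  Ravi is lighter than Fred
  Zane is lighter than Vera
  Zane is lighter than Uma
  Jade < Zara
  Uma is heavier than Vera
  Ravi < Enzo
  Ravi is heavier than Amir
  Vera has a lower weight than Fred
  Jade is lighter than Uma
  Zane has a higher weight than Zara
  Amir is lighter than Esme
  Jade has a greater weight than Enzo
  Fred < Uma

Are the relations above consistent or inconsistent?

The single ordering Amir < Ravi < Enzo < Jade < Zara < Zane < Vera < Esme < Fred < Uma satisfies every listed relation, so no contradiction arises.

consistent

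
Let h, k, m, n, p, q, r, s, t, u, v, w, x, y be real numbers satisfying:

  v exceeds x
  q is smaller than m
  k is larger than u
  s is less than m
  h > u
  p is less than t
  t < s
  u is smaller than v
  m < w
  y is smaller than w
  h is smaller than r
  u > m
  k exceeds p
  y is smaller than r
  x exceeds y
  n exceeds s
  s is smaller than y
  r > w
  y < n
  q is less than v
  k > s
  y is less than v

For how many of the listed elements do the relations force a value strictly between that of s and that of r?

5

Chaining upward from s reaches: y, m, w, u, h, x, k, v, n.
Chaining downward from r reaches: p, t, q, y, m, w, u, h.
Strictly between s and r are those in both lists: y, m, w, u, h — 5 elements.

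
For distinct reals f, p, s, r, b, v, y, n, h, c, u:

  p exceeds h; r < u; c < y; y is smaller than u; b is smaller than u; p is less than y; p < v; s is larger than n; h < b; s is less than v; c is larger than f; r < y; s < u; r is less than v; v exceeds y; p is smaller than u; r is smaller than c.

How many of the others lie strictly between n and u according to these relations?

1

Chaining upward from n reaches: s, v.
Chaining downward from u reaches: h, f, s, b, r, c, p, y.
Strictly between n and u are those in both lists: s — 1 element.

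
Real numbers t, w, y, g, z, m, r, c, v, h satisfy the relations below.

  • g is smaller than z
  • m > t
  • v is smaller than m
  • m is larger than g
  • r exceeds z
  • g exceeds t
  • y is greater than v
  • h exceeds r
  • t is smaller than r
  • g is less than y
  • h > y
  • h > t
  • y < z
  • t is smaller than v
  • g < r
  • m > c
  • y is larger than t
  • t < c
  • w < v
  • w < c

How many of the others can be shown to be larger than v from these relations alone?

5

The elements the relations force above v are y, z, r, m, h — no chain reaches any other.
That is 5.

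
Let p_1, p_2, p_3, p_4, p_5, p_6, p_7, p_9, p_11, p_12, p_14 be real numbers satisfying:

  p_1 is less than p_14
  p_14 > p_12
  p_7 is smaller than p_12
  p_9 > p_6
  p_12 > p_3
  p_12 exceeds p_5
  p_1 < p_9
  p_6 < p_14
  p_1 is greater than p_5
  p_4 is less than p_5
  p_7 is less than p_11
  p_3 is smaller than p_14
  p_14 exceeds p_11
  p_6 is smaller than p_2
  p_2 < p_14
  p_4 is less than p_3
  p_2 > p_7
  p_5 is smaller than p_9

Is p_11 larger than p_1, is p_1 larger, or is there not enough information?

undetermined

Following every chain through p_1: above p_1 we get p_9, p_14; below p_1 we get p_4, p_5.
p_11 is not reached, and no chain runs the other way from p_11 to p_1.
So the given relations leave the order of p_1 and p_11 undetermined.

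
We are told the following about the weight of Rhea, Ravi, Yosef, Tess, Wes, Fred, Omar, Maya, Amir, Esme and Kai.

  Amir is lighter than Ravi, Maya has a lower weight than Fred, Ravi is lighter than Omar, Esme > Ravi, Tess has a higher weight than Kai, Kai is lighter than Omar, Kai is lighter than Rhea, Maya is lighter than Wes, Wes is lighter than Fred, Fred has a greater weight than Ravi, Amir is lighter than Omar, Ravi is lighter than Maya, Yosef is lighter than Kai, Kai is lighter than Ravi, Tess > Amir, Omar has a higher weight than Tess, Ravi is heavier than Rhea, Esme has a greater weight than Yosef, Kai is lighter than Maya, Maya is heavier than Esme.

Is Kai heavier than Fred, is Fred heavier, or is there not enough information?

Fred

Kai < Ravi and Ravi < Esme give Kai < Esme.
Then Esme < Maya extends the chain to Maya.
With Maya < Wes: Kai < Ravi < Esme < Maya < Wes.
With Wes < Fred: Kai < Ravi < Esme < Maya < Wes < Fred.
So Fred is heavier.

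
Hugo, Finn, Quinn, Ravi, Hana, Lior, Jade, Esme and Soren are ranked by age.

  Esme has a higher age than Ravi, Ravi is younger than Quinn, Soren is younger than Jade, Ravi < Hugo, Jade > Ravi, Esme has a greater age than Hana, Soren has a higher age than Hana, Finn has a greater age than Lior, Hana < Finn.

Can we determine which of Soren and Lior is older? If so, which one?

Following every chain through Lior: above Lior we get Finn.
Soren is not reached, and no chain runs the other way from Soren to Lior.
So the given relations leave the order of Lior and Soren undetermined.

undetermined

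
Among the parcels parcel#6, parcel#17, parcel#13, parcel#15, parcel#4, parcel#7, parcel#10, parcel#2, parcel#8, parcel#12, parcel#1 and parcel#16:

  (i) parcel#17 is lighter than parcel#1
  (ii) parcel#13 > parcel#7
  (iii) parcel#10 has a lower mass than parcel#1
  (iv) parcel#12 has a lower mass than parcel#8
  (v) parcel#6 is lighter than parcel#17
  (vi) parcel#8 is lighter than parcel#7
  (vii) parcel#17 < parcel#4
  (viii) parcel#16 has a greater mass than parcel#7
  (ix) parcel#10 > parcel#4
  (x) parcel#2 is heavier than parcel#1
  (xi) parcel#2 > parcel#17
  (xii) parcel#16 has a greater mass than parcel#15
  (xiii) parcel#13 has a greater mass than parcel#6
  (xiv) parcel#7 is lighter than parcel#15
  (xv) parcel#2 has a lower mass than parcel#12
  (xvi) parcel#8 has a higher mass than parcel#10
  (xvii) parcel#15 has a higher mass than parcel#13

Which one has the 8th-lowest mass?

Piecing the relations together gives one ordering: parcel#6 < parcel#17 < parcel#4 < parcel#10 < parcel#1 < parcel#2 < parcel#12 < parcel#8 < parcel#7 < parcel#13 < parcel#15 < parcel#16.
The 8th smallest is parcel#8.

parcel#8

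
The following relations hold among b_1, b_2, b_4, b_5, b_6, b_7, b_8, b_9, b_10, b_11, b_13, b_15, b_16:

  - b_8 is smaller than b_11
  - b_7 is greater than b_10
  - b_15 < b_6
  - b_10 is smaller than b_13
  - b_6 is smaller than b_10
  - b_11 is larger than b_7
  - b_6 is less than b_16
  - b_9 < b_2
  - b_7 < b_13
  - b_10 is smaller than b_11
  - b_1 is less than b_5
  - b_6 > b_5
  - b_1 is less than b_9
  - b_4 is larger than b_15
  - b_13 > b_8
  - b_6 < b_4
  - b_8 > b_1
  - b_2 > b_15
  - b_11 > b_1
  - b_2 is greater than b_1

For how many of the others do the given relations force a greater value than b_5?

From b_5 the given relations immediately reach b_6.
From those, b_10, b_4, b_16 — 4 in total.
From those, b_7, b_13, b_11 — 7 in total.
No other element is forced above b_5 by the given relations, so the count is 7.

7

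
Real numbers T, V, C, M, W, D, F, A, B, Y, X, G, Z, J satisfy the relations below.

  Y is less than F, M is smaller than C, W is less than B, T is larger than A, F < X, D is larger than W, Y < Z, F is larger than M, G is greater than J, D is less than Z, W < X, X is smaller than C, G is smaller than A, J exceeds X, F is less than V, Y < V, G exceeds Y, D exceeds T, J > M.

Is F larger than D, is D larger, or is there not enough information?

F < X and X < J give F < J.
Then J < G extends the chain to G.
With G < A: F < X < J < G < A.
With A < T: F < X < J < G < A < T.
With T < D: F < X < J < G < A < T < D.
So D is larger.

D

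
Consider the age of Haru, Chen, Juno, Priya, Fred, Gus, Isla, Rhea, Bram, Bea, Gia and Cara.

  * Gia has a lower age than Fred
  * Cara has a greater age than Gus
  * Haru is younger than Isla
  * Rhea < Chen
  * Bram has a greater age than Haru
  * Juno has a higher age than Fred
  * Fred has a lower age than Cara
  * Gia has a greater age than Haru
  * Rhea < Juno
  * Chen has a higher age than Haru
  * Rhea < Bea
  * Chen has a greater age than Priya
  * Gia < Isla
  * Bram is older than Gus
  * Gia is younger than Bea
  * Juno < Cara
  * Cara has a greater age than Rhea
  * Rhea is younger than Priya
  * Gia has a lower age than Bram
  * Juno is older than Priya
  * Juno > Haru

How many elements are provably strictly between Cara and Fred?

The relations place Fred below Cara. An element lies strictly between them when it is forced above Fred and also forced below Cara.
Above Fred: {Juno}. Below Cara: {Rhea, Priya, Haru, Gia, Gus, Juno}.
Intersection: {Juno} — 1.

1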